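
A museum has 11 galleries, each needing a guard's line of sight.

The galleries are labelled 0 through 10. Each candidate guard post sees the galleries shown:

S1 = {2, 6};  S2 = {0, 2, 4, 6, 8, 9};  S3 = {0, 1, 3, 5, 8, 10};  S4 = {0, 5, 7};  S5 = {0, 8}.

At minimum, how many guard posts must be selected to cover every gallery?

3

S2 and S3 and S4 together: S2 ∪ S3 ∪ S4 = {0, 1, 2, 3, 4, 5, 6, 7, 8, 9, 10} — every gallery is covered.
Only S3 contains 1, so S3 is forced; the remaining 5 galleries need at least 2 more guard posts (each remaining guard post adds at most 4) — so at least 3 guard posts are needed, and 3 is optimal.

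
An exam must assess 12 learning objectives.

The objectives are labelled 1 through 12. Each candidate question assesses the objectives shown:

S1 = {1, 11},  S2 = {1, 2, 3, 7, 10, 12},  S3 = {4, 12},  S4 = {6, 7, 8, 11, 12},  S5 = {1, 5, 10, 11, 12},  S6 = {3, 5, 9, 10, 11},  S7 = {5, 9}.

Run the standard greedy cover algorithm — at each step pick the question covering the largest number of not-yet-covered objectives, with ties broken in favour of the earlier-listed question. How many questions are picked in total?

Greedy: pick S2 (covers 6 new) → pick S4 (covers 3 new) → pick S6 (covers 2 new) → pick S3 (covers 1 new). Total picks: 4.

4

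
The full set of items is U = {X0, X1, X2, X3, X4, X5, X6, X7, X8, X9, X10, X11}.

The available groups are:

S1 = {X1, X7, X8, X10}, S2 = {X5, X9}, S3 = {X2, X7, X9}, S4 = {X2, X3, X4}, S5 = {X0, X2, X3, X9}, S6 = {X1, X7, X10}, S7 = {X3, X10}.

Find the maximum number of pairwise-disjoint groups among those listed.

S1, S2, S4 are pairwise disjoint (S1={X1,X7,X8,X10}; S2={X5,X9}; S4={X2,X3,X4}).
Every remaining group overlaps one of these, and no 4 of the listed groups are pairwise disjoint, so 3 is the maximum.

3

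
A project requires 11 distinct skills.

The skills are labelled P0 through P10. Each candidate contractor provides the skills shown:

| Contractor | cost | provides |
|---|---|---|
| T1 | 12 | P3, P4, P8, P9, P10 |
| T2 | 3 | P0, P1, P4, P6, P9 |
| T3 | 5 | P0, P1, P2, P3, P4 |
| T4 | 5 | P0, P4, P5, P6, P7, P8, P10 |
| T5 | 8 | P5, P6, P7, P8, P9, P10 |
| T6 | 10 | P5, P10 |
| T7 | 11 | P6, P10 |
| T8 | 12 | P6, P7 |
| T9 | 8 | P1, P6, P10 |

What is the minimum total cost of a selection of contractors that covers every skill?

T3, T5 together cover every skill (T3 ∪ T5 = {P0, P1, P2, P3, P4, P5, P6, P7, P8, P9, P10}); total cost 5 + 8 = 13.
No covering selection has total cost below 13.

13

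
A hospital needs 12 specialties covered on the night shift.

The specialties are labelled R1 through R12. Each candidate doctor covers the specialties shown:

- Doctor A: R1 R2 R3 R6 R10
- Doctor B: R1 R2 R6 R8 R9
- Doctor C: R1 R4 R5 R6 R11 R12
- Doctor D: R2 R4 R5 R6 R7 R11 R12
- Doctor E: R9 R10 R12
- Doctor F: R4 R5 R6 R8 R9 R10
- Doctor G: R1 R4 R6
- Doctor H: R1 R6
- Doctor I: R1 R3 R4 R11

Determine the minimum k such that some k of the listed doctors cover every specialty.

Take {A, B, D}. Their union is {R1, R2, R3, R4, R5, R6, R7, R8, R9, R10, R11, R12}, which is all 12 specialties.
Only D contains R7, so D is forced; the remaining 5 specialties need at least 2 more doctors (each remaining doctor adds at most 3) — so at least 3 doctors are needed, and 3 is optimal.

3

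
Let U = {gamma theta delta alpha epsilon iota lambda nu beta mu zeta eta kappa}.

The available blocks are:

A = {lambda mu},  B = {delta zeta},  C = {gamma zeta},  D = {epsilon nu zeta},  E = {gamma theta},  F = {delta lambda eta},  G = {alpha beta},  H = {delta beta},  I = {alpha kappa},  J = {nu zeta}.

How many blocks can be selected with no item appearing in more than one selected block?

5

A, D, E, H, I are pairwise disjoint (A={lambda,mu}; D={epsilon,nu,zeta}; E={gamma,theta}; H={delta,beta}; I={alpha,kappa}).
Every remaining block overlaps one of these, and no 6 of the listed blocks are pairwise disjoint, so 5 is the maximum.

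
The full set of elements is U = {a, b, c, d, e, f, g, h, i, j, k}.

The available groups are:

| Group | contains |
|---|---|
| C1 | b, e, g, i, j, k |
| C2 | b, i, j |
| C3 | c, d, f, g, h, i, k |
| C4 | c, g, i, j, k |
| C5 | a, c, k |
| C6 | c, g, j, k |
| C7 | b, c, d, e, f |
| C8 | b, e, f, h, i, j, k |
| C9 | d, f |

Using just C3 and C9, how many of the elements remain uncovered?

Union of C3, C9 = {c, d, f, g, h, i, k}.
Not covered: a, b, e, j — 4 elements.

4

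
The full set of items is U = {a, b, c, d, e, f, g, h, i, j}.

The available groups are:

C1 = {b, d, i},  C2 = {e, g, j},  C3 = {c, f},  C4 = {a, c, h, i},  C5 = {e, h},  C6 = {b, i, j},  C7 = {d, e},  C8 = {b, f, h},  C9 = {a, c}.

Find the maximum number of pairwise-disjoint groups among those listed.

3

C1, C2, C3 are pairwise disjoint (C1={b,d,i}; C2={e,g,j}; C3={c,f}).
Every remaining group overlaps one of these, and no 4 of the listed groups are pairwise disjoint, so 3 is the maximum.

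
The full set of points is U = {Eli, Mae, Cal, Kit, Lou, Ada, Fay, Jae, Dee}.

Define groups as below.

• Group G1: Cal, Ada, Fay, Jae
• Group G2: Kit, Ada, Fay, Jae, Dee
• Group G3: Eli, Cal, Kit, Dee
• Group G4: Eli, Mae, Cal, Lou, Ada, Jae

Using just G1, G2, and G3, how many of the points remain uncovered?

2

Union of G1, G2, G3 = {Eli, Cal, Kit, Ada, Fay, Jae, Dee}.
Not covered: Mae, Lou — 2 points.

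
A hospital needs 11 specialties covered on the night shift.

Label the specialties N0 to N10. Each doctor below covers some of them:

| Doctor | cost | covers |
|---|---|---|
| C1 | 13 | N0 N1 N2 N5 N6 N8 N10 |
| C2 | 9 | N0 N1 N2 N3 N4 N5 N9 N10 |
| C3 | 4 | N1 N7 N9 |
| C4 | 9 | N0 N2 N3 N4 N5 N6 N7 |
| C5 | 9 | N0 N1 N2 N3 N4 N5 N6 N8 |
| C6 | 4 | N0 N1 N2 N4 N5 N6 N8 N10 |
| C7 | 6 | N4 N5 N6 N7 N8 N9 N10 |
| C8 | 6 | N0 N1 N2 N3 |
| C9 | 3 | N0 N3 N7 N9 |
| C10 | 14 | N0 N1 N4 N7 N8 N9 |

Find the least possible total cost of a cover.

C6, C9 together cover every specialty (C6 ∪ C9 = {N0, N1, N2, N3, N4, N5, N6, N7, N8, N9, N10}); total cost 4 + 3 = 7.
No covering selection has total cost below 7.

7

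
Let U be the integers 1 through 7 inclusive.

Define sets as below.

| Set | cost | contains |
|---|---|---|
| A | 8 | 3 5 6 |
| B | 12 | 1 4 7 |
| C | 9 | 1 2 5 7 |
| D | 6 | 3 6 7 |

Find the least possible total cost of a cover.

B, C, D together cover every item (B ∪ C ∪ D = {1, 2, 3, 4, 5, 6, 7}); total cost 12 + 9 + 6 = 27.
No covering selection has total cost below 27.

27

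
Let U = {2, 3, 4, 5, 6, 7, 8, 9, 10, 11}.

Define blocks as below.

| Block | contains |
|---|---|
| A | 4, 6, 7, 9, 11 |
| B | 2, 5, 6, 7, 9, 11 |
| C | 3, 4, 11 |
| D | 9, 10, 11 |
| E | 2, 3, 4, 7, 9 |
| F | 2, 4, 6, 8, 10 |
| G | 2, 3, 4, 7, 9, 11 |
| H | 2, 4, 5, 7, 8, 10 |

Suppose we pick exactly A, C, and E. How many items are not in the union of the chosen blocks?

Union of A, C, E = {2, 3, 4, 6, 7, 9, 11}.
Not covered: 5, 8, 10 — 3 items.

3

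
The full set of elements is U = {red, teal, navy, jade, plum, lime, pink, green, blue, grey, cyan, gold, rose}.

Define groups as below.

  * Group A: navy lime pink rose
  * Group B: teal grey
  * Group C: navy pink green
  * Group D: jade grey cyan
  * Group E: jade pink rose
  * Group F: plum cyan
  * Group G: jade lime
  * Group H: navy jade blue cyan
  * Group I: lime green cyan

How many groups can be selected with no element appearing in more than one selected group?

4

B, C, F, G are pairwise disjoint (B={teal,grey}; C={navy,pink,green}; F={plum,cyan}; G={jade,lime}).
Every remaining group overlaps one of these, and no 5 of the listed groups are pairwise disjoint, so 4 is the maximum.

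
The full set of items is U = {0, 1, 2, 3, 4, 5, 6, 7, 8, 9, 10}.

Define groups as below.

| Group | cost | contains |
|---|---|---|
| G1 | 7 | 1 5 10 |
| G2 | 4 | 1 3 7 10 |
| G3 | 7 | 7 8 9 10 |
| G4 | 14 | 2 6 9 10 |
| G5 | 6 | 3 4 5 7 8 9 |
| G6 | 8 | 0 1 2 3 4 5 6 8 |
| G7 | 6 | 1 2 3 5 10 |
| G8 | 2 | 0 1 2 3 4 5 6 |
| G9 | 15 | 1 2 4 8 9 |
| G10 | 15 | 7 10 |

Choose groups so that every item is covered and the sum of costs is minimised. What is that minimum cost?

9

G3, G8 together cover every item (G3 ∪ G8 = {0, 1, 2, 3, 4, 5, 6, 7, 8, 9, 10}); total cost 7 + 2 = 9.
No covering selection has total cost below 9.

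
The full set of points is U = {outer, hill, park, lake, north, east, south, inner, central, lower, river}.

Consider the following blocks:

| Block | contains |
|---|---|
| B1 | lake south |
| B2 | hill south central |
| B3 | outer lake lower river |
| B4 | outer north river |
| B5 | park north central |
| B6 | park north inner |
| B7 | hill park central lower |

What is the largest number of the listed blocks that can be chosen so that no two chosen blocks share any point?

3

B2, B3, B6 are pairwise disjoint (B2={hill,south,central}; B3={outer,lake,lower,river}; B6={park,north,inner}).
Every remaining block overlaps one of these, and no 4 of the listed blocks are pairwise disjoint, so 3 is the maximum.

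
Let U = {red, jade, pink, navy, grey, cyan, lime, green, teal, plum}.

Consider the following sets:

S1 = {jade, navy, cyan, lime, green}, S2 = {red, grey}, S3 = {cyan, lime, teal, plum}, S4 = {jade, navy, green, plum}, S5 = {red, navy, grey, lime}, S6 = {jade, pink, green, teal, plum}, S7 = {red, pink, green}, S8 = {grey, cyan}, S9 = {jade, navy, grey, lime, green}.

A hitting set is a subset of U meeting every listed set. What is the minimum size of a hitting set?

H = {grey, green, plum} meets every set (each contains at least one member of H), and |H| = 3.
No choice of 2 items meets every set, so 3 is the minimum.

3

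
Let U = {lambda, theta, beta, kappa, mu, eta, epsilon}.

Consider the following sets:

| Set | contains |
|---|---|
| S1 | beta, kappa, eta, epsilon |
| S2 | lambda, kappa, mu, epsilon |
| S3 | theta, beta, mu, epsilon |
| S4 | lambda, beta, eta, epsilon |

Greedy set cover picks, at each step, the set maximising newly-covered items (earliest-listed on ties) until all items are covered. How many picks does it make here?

3

Greedy: pick S1 (covers 4 new) → pick S2 (covers 2 new) → pick S3 (covers 1 new). Total picks: 3.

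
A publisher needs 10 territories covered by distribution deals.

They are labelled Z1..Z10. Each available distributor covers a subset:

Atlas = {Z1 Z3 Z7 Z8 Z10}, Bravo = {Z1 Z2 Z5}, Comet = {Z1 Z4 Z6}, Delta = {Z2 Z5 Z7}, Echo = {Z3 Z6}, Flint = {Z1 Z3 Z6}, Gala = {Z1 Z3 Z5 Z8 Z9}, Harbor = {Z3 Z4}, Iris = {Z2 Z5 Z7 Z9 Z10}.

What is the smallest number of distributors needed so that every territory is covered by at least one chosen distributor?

3

Take {Atlas, Comet, Iris}. Their union is {Z1, Z2, Z3, Z4, Z5, Z6, Z7, Z8, Z9, Z10}, which is all 10 territories.
No 2 of the 9 distributors cover everything (all 36 combinations miss at least one territory), so 3 is optimal.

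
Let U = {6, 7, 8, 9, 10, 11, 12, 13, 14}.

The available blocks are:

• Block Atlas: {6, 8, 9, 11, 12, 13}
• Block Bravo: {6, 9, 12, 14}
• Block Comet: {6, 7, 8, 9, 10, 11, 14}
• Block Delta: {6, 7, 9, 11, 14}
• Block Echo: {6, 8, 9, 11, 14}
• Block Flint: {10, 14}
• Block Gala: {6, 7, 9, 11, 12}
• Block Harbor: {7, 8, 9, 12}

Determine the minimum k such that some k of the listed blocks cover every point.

2

Atlas and Comet cover everything between them: the union {6, 7, 8, 9, 10, 11, 12, 13, 14} is all of U.
No single block has all 9 points (the largest, Comet, has 7), so 2 is optimal.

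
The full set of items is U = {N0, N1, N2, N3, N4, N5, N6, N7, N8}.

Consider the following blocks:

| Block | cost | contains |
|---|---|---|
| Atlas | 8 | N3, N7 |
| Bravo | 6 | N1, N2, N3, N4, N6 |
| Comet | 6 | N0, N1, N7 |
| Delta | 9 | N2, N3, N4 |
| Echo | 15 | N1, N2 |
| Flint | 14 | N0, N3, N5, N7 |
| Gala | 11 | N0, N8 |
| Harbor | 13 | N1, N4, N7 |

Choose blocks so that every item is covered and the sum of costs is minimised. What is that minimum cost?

31

Bravo, Flint, Gala together cover every item (Bravo ∪ Flint ∪ Gala = {N0, N1, N2, N3, N4, N5, N6, N7, N8}); total cost 6 + 14 + 11 = 31.
The greedy pick Bravo, Comet, Gala, Flint costs 37; no covering selection beats 31.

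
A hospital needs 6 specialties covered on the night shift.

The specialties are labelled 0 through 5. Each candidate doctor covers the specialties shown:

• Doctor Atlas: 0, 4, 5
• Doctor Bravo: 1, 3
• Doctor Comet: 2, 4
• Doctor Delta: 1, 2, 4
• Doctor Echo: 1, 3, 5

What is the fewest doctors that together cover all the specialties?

Atlas and Delta and Echo together: Atlas ∪ Delta ∪ Echo = {0, 1, 2, 3, 4, 5} — every specialty is covered.
Only Atlas contains 0, so Atlas is forced; the remaining 3 specialties need at least 2 more doctors (each remaining doctor adds at most 2) — so at least 3 doctors are needed, and 3 is optimal.

3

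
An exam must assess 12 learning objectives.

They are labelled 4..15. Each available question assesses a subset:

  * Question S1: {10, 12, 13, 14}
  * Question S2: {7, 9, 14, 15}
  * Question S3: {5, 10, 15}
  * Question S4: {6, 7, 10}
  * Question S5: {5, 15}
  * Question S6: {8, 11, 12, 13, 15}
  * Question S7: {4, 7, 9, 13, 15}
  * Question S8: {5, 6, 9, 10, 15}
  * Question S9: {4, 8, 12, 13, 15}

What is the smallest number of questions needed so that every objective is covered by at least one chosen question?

S1 and S6 and S7 and S8 together: S1 ∪ S6 ∪ S7 ∪ S8 = {4, 5, 6, 7, 8, 9, 10, 11, 12, 13, 14, 15} — every objective is covered.
No 3 of the 9 questions cover everything (all 84 combinations miss at least one objective), so 4 is optimal.

4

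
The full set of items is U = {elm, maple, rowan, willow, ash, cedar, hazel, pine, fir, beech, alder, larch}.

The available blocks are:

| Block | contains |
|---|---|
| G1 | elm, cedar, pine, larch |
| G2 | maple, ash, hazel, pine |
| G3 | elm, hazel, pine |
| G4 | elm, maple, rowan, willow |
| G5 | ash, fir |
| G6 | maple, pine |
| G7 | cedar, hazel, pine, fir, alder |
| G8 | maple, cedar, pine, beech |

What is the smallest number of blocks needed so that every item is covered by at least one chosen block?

5

Take {G1, G2, G4, G7, G8}. Their union is {elm, maple, rowan, willow, ash, cedar, hazel, pine, fir, beech, alder, larch}, which is all 12 items.
No 4 of the 8 blocks cover everything (all 70 combinations miss at least one item), so 5 is optimal.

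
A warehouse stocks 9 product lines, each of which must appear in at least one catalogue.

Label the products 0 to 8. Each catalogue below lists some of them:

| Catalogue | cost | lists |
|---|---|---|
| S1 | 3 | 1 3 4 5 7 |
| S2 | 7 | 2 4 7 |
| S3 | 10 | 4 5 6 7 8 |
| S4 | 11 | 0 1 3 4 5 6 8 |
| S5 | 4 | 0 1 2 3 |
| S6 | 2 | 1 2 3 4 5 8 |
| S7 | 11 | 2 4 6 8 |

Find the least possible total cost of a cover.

S3, S5 together cover every product (S3 ∪ S5 = {0, 1, 2, 3, 4, 5, 6, 7, 8}); total cost 10 + 4 = 14.
The greedy pick S6, S1, S5, S3 costs 19; no covering selection beats 14.

14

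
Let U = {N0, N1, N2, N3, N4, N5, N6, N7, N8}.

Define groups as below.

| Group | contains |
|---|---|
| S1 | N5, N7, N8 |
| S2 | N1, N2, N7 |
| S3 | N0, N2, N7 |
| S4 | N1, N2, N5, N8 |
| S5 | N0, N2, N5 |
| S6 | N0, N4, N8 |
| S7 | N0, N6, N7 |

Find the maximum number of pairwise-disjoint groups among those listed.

S2, S6 are pairwise disjoint (S2={N1,N2,N7}; S6={N0,N4,N8}).
Every remaining group overlaps one of these, and no 3 of the listed groups are pairwise disjoint, so 2 is the maximum.

2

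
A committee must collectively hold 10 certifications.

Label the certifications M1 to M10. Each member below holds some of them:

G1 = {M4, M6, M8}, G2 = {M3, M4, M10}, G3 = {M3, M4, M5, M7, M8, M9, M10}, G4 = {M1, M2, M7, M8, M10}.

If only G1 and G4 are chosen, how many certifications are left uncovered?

Union of G1, G4 = {M1, M2, M4, M6, M7, M8, M10}.
Not covered: M3, M5, M9 — 3 certifications.

3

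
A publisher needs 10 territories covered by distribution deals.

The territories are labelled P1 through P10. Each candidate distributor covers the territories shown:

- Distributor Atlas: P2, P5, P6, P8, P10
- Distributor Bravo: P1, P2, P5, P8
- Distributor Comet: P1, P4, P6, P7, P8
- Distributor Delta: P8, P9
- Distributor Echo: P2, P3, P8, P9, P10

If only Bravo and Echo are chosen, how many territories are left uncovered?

Union of Bravo, Echo = {P1, P2, P3, P5, P8, P9, P10}.
Not covered: P4, P6, P7 — 3 territories.

3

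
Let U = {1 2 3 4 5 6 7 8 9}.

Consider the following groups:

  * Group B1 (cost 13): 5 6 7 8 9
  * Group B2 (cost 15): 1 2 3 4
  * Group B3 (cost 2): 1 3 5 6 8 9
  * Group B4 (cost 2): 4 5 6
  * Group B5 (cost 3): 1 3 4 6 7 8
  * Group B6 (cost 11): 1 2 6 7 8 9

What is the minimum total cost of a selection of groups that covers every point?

15

B3, B4, B6 together cover every point (B3 ∪ B4 ∪ B6 = {1, 2, 3, 4, 5, 6, 7, 8, 9}); total cost 2 + 2 + 11 = 15.
The greedy pick B3, B5, B6 costs 16; no covering selection beats 15.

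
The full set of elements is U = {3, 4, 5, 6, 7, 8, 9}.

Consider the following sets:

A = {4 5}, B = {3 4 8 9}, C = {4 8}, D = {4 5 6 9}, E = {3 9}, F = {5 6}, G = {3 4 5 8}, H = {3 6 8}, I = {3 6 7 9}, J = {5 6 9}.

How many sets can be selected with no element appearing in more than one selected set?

C, E, F are pairwise disjoint (C={4,8}; E={3,9}; F={5,6}).
Every remaining set overlaps one of these, and no 4 of the listed sets are pairwise disjoint, so 3 is the maximum.

3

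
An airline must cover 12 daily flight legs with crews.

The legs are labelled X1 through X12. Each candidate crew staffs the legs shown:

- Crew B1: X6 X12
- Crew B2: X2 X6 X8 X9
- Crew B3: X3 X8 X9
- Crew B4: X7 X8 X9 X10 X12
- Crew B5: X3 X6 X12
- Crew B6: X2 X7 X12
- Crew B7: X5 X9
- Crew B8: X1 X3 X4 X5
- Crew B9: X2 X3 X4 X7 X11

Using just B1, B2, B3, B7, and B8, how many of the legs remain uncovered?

Union of B1, B2, B3, B7, B8 = {X1, X2, X3, X4, X5, X6, X8, X9, X12}.
Not covered: X7, X10, X11 — 3 legs.

3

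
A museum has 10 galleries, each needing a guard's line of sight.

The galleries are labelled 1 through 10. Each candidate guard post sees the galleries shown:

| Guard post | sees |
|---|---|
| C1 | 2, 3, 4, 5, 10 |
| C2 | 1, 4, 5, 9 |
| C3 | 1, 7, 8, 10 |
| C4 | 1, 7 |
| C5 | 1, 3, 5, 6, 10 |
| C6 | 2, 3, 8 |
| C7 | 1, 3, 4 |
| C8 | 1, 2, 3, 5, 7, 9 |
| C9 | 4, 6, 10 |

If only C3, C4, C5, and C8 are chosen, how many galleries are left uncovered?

Union of C3, C4, C5, C8 = {1, 2, 3, 5, 6, 7, 8, 9, 10}.
Not covered: 4 — 1 gallery.

1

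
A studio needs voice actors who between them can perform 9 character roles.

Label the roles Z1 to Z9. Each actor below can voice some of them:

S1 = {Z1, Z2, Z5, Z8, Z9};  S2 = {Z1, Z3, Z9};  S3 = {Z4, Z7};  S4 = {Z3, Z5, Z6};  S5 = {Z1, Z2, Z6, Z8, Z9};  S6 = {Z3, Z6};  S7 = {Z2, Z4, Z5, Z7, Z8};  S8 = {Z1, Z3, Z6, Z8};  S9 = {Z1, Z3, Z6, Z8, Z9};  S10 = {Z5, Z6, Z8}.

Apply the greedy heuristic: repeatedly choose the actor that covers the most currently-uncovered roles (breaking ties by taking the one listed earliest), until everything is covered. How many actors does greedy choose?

Greedy: pick S1 (covers 5 new) → pick S3 (covers 2 new) → pick S4 (covers 2 new). Total picks: 3.
(The true minimum cover uses only 2 actors, so greedy is not optimal here.)

3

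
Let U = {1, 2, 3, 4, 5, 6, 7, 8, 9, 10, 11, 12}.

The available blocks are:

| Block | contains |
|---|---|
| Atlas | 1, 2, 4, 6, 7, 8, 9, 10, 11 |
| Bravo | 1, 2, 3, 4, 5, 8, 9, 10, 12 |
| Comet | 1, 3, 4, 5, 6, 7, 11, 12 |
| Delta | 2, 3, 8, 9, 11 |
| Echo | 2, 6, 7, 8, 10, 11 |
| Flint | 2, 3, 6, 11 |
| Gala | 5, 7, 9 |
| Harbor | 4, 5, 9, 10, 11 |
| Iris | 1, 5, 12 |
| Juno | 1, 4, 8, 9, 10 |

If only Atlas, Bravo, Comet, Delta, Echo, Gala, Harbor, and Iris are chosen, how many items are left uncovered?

Union of Atlas, Bravo, Comet, Delta, Echo, Gala, Harbor, Iris = {1, 2, 3, 4, 5, 6, 7, 8, 9, 10, 11, 12} — that's every item, so 0 are uncovered.

0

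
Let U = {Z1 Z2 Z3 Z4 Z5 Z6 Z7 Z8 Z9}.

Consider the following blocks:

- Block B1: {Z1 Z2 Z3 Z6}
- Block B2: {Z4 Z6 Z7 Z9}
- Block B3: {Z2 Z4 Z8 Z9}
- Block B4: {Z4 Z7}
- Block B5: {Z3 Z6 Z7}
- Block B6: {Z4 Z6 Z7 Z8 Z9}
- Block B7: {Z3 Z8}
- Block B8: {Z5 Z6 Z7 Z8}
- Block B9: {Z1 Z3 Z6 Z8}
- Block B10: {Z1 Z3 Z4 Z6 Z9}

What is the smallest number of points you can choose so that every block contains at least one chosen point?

The 3 points {Z3, Z7, Z8} hit every block.
No choice of 2 points meets every block, so 3 is the minimum.

3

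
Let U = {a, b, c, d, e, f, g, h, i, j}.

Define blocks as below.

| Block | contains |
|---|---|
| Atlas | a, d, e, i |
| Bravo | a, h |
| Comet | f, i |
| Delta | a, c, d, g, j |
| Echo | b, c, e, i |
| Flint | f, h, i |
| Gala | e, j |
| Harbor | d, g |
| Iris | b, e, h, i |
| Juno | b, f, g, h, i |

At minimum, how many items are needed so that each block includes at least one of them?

Take T = {a, g, i, j}. Each listed block contains at least one of these, so T is a hitting set of size 4.
The blocks Bravo, Comet, Gala, Harbor are pairwise disjoint, so any hitting set needs a separate item for each — at least 4. Hence 4 is optimal.

4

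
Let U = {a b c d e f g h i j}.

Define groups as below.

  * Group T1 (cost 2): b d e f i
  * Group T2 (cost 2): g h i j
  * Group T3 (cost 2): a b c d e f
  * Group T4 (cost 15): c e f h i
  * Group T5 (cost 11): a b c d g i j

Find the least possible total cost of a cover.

4

T2, T3 together cover every item (T2 ∪ T3 = {a, b, c, d, e, f, g, h, i, j}); total cost 2 + 2 = 4.
No covering selection has total cost below 4.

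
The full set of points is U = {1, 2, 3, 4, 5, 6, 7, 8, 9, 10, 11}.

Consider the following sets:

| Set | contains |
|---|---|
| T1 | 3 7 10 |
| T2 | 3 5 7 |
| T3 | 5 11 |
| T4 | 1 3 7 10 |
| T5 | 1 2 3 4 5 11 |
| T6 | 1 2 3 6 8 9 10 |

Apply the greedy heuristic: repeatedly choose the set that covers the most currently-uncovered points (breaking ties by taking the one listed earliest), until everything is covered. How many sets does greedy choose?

Greedy: pick T6 (covers 7 new) → pick T5 (covers 3 new) → pick T1 (covers 1 new). Total picks: 3.

3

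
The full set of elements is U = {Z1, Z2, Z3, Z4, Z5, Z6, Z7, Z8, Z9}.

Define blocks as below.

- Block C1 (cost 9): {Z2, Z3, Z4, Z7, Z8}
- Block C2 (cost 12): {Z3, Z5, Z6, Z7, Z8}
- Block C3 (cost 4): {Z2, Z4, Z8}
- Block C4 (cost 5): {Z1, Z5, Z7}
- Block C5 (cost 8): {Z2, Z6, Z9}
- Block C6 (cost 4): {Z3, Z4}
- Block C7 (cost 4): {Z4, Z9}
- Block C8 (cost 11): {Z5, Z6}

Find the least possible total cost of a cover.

21

C3, C4, C5, C6 together cover every element (C3 ∪ C4 ∪ C5 ∪ C6 = {Z1, Z2, Z3, Z4, Z5, Z6, Z7, Z8, Z9}); total cost 4 + 5 + 8 + 4 = 21.
No covering selection has total cost below 21.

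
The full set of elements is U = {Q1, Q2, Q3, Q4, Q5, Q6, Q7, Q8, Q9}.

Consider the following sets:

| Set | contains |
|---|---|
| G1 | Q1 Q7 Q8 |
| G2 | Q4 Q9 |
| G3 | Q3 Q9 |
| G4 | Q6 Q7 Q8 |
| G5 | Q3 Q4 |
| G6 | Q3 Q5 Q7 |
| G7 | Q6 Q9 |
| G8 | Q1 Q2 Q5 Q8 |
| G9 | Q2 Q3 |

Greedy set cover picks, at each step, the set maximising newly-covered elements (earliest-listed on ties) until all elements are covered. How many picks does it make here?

Greedy: pick G8 (covers 4 new) → pick G2 (covers 2 new) → pick G4 (covers 2 new) → pick G3 (covers 1 new). Total picks: 4.

4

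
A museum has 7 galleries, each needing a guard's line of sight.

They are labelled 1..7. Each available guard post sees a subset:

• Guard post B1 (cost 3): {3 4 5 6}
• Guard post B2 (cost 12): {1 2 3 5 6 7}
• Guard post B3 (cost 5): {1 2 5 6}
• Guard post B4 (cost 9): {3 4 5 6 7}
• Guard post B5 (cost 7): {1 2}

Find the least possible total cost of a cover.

B3, B4 together cover every gallery (B3 ∪ B4 = {1, 2, 3, 4, 5, 6, 7}); total cost 5 + 9 = 14.
The greedy pick B1, B3, B4 costs 17; no covering selection beats 14.

14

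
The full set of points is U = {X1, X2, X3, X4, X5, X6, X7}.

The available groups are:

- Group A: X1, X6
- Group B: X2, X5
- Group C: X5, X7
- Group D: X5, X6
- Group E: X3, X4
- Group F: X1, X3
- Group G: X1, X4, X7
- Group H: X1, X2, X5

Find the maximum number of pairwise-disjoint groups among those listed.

3

A, B, E are pairwise disjoint (A={X1,X6}; B={X2,X5}; E={X3,X4}).
Every remaining group overlaps one of these, and no 4 of the listed groups are pairwise disjoint, so 3 is the maximum.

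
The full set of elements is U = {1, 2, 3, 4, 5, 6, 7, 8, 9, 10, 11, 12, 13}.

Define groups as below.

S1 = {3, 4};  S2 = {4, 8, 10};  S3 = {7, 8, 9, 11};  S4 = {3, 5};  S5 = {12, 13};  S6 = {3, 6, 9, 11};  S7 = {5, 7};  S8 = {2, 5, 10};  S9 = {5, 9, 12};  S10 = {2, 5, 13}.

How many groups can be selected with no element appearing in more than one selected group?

4

S2, S5, S6, S7 are pairwise disjoint (S2={4,8,10}; S5={12,13}; S6={3,6,9,11}; S7={5,7}).
Every remaining group overlaps one of these, and no 5 of the listed groups are pairwise disjoint, so 4 is the maximum.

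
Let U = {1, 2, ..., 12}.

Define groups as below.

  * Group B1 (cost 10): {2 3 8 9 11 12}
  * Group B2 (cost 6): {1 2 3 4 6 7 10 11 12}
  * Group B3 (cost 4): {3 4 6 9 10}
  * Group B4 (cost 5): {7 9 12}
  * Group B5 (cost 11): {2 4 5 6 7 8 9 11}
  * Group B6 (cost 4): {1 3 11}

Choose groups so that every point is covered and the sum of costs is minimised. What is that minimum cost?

17

B2, B5 together cover every point (B2 ∪ B5 = {1, 2, 3, 4, 5, 6, 7, 8, 9, 10, 11, 12}); total cost 6 + 11 = 17.
No covering selection has total cost below 17.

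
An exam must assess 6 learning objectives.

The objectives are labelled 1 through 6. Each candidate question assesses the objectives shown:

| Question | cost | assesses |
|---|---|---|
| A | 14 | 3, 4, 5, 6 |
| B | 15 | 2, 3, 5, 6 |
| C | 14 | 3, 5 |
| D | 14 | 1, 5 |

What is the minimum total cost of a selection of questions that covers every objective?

43

A, B, D together cover every objective (A ∪ B ∪ D = {1, 2, 3, 4, 5, 6}); total cost 14 + 15 + 14 = 43.
No covering selection has total cost below 43.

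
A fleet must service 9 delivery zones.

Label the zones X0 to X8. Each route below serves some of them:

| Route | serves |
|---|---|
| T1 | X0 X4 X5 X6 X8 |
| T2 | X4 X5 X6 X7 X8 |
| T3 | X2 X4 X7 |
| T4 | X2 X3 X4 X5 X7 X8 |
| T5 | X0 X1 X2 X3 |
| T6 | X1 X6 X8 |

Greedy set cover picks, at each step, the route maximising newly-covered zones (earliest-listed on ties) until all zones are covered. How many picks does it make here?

3

Greedy: pick T4 (covers 6 new) → pick T1 (covers 2 new) → pick T5 (covers 1 new). Total picks: 3.
(The true minimum cover uses only 2 routes, so greedy is not optimal here.)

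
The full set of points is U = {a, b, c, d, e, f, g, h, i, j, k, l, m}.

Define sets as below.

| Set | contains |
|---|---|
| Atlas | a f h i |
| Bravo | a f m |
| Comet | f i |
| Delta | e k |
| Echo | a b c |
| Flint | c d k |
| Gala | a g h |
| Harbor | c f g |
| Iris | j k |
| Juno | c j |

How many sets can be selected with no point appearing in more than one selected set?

4

Comet, Delta, Gala, Juno are pairwise disjoint (Comet={f,i}; Delta={e,k}; Gala={a,g,h}; Juno={c,j}).
Every remaining set overlaps one of these, and no 5 of the listed sets are pairwise disjoint, so 4 is the maximum.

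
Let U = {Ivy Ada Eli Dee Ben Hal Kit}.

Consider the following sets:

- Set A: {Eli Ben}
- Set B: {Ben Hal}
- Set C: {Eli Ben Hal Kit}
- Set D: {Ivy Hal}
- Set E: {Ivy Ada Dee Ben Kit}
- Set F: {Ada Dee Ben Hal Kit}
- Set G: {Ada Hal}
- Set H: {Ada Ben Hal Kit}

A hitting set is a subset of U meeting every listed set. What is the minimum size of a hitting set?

2

The 2 points {Ben, Hal} hit every set.
The sets A, D are pairwise disjoint, so any hitting set needs a separate point for each — at least 2. Hence 2 is optimal.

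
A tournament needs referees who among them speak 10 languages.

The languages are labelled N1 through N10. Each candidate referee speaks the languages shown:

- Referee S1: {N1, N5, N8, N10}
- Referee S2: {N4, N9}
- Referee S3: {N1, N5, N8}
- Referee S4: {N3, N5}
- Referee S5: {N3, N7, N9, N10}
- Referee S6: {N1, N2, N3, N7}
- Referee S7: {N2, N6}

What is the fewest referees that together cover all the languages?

S1 and S2 and S6 and S7 together: S1 ∪ S2 ∪ S6 ∪ S7 = {N1, N2, N3, N4, N5, N6, N7, N8, N9, N10} — every language is covered.
No 3 of the 7 referees cover everything (all 35 combinations miss at least one language), so 4 is optimal.

4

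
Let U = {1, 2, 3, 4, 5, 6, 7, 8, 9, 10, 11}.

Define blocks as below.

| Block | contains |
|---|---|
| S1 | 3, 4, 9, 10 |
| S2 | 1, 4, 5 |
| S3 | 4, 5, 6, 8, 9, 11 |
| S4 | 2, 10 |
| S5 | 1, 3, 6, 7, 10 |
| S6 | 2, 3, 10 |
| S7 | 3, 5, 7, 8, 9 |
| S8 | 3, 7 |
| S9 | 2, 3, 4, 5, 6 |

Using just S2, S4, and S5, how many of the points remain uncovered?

3

Union of S2, S4, S5 = {1, 2, 3, 4, 5, 6, 7, 10}.
Not covered: 8, 9, 11 — 3 points.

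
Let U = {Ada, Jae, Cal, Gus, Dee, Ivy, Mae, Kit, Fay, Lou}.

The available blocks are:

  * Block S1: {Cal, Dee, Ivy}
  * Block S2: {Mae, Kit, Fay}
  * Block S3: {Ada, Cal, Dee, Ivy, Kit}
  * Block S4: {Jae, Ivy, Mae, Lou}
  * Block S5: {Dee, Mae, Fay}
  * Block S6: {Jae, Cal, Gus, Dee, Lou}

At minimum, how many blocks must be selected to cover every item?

S3 and S5 and S6 together: S3 ∪ S5 ∪ S6 = {Ada, Jae, Cal, Gus, Dee, Ivy, Mae, Kit, Fay, Lou} — every item is covered.
Only S3 contains Ada, so S3 is forced; the remaining 5 items need at least 2 more blocks (each remaining block adds at most 3) — so at least 3 blocks are needed, and 3 is optimal.

3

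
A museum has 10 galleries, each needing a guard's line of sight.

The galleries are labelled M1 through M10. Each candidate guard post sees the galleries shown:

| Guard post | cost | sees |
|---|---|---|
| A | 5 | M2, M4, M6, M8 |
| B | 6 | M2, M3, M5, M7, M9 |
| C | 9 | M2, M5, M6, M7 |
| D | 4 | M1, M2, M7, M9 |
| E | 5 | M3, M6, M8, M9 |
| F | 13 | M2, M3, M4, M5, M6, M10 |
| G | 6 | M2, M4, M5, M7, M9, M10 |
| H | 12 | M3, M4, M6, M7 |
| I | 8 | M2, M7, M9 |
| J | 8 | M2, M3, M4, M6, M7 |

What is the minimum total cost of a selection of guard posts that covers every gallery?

D, E, G together cover every gallery (D ∪ E ∪ G = {M1, M2, M3, M4, M5, M6, M7, M8, M9, M10}); total cost 4 + 5 + 6 = 15.
The greedy pick D, A, B, G costs 21; no covering selection beats 15.

15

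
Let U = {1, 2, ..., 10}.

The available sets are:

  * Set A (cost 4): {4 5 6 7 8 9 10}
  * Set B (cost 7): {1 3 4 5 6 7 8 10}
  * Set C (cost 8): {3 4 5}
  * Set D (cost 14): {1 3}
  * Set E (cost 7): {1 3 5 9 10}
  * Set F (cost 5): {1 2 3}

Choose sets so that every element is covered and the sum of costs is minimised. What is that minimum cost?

A, F together cover every element (A ∪ F = {1, 2, 3, 4, 5, 6, 7, 8, 9, 10}); total cost 4 + 5 = 9.
No covering selection has total cost below 9.

9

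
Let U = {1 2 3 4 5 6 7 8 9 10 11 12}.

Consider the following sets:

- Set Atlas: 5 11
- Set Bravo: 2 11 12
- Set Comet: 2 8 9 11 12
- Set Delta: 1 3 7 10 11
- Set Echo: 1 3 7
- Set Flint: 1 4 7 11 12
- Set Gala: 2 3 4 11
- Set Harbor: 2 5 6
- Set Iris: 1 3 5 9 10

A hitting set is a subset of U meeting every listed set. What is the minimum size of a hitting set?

3

Take H = {2, 5, 7}. Each listed set contains at least one of these, so H is a hitting set of size 3.
No choice of 2 items meets every set, so 3 is the minimum.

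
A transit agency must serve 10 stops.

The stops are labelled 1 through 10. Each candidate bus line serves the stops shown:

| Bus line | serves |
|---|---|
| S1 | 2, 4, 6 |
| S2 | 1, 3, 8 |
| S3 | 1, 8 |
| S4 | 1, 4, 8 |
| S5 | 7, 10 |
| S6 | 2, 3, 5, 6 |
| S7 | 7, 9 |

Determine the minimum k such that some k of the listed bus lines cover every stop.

4

S4 and S5 and S6 and S7 together: S4 ∪ S5 ∪ S6 ∪ S7 = {1, 2, 3, 4, 5, 6, 7, 8, 9, 10} — every stop is covered.
No 3 of the 7 bus lines cover everything (all 35 combinations miss at least one stop), so 4 is optimal.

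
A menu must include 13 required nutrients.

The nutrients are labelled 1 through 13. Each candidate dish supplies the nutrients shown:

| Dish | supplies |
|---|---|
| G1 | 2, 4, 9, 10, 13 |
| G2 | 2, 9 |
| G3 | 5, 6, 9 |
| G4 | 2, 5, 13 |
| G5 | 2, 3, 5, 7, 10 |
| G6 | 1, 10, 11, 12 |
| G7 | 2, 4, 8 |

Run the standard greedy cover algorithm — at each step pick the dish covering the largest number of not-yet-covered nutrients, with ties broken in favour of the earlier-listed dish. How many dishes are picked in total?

5

Greedy: pick G1 (covers 5 new) → pick G5 (covers 3 new) → pick G6 (covers 3 new) → pick G3 (covers 1 new) → pick G7 (covers 1 new). Total picks: 5.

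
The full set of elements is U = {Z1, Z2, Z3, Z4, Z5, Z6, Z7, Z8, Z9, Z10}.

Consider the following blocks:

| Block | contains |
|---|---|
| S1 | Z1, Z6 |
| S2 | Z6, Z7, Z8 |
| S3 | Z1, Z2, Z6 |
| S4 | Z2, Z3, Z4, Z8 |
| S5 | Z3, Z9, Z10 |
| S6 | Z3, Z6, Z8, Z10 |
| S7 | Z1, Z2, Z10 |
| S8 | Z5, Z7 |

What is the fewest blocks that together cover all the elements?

4

S1, S4, S5, and S8 cover everything between them: the union {Z1, Z2, Z3, Z4, Z5, Z6, Z7, Z8, Z9, Z10} is all of U.
Only S4 contains Z4, so S4 is forced; the remaining 6 elements need at least 3 more blocks (each remaining block adds at most 2) — so at least 4 blocks are needed, and 4 is optimal.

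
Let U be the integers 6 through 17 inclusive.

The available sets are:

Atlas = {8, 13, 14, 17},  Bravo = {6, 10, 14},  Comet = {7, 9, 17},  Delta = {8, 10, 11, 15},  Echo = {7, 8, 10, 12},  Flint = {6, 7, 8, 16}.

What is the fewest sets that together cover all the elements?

Take {Atlas, Comet, Delta, Echo, Flint}. Their union is {6, 7, 8, 9, 10, 11, 12, 13, 14, 15, 16, 17}, which is all 12 elements.
No 4 of the 6 sets cover everything (all 15 combinations miss at least one element), so 5 is optimal.

5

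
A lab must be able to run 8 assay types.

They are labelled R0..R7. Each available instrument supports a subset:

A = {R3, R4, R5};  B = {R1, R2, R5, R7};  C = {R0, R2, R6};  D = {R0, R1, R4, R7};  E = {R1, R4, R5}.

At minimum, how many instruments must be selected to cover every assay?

3

Take {A, C, D}. Their union is {R0, R1, R2, R3, R4, R5, R6, R7}, which is all 8 assays.
Only A contains R3, so A is forced; the remaining 5 assays need at least 2 more instruments (each remaining instrument adds at most 3) — so at least 3 instruments are needed, and 3 is optimal.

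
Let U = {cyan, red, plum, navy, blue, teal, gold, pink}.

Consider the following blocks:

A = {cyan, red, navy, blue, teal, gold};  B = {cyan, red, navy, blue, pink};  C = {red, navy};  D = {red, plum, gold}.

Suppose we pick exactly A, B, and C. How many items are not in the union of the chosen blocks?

1

Union of A, B, C = {cyan, red, navy, blue, teal, gold, pink}.
Not covered: plum — 1 item.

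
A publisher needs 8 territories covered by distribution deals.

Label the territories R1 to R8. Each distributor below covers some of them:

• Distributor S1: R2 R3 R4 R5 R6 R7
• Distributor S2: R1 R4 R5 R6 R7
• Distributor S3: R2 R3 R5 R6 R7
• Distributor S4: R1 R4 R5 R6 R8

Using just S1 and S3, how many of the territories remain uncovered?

2

Union of S1, S3 = {R2, R3, R4, R5, R6, R7}.
Not covered: R1, R8 — 2 territories.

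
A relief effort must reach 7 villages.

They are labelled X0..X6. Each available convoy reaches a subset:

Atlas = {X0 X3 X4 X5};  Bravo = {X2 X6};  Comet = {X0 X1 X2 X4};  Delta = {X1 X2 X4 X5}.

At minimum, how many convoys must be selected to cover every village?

3

Take {Atlas, Bravo, Delta}. Their union is {X0, X1, X2, X3, X4, X5, X6}, which is all 7 villages.
Only Atlas contains X3, so Atlas is forced; the remaining 3 villages need at least 2 more convoys (each remaining convoy adds at most 2) — so at least 3 convoys are needed, and 3 is optimal.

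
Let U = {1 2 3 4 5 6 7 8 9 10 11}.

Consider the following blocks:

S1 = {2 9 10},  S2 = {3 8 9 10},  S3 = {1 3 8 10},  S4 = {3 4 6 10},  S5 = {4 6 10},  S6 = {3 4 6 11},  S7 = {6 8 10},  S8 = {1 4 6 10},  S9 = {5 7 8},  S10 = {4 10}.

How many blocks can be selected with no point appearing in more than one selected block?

3

S1, S6, S9 are pairwise disjoint (S1={2,9,10}; S6={3,4,6,11}; S9={5,7,8}).
Every remaining block overlaps one of these, and no 4 of the listed blocks are pairwise disjoint, so 3 is the maximum.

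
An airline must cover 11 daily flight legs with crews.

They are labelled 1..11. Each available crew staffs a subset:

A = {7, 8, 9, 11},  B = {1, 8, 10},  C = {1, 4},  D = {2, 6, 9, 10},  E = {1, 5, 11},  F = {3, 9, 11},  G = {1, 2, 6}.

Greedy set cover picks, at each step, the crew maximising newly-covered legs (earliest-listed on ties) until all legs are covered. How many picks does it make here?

5

Greedy: pick A (covers 4 new) → pick D (covers 3 new) → pick C (covers 2 new) → pick E (covers 1 new) → pick F (covers 1 new). Total picks: 5.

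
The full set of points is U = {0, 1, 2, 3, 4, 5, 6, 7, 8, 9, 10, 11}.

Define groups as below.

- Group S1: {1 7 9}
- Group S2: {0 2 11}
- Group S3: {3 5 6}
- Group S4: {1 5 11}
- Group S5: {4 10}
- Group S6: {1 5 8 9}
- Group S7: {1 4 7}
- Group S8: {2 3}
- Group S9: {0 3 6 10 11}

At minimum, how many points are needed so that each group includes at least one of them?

4

H = {1, 2, 3, 10} meets every group (each contains at least one member of H), and |H| = 4.
The groups S1, S2, S3, S5 are pairwise disjoint, so any hitting set needs a separate point for each — at least 4. Hence 4 is optimal.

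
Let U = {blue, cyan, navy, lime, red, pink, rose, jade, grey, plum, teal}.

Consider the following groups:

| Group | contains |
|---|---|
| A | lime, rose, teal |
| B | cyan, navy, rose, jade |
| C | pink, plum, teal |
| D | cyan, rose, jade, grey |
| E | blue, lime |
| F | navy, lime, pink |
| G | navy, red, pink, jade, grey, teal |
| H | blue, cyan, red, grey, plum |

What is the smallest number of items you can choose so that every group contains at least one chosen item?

3

Take T = {blue, pink, rose}. Each listed group contains at least one of these, so T is a hitting set of size 3.
The groups B, C, E are pairwise disjoint, so any hitting set needs a separate item for each — at least 3. Hence 3 is optimal.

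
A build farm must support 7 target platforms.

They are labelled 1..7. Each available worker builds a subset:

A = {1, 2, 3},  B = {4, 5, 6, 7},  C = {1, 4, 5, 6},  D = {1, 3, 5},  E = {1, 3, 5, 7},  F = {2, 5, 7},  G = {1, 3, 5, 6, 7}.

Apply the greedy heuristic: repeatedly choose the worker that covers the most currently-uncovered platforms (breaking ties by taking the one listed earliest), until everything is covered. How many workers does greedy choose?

Greedy: pick G (covers 5 new) → pick A (covers 1 new) → pick B (covers 1 new). Total picks: 3.
(The true minimum cover uses only 2 workers, so greedy is not optimal here.)

3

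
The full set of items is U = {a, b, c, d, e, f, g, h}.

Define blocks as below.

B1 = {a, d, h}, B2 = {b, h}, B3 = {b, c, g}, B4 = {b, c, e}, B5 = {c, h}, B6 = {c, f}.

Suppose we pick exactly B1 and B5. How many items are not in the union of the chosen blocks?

4

Union of B1, B5 = {a, c, d, h}.
Not covered: b, e, f, g — 4 items.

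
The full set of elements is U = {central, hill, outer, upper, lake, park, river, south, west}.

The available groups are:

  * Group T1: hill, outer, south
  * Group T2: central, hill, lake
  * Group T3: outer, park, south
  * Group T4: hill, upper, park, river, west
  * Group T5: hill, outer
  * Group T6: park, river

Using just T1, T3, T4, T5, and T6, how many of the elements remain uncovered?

Union of T1, T3, T4, T5, T6 = {hill, outer, upper, park, river, south, west}.
Not covered: central, lake — 2 elements.

2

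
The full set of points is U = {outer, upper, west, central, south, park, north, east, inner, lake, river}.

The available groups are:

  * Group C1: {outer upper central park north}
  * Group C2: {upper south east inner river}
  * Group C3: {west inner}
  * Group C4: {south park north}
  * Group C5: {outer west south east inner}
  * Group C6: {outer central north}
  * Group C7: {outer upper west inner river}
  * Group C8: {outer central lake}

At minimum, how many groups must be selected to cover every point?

4

C2, C4, C5, and C8 cover everything between them: the union {outer, upper, west, central, south, park, north, east, inner, lake, river} is all of U.
No 3 of the 8 groups cover everything (all 56 combinations miss at least one point), so 4 is optimal.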